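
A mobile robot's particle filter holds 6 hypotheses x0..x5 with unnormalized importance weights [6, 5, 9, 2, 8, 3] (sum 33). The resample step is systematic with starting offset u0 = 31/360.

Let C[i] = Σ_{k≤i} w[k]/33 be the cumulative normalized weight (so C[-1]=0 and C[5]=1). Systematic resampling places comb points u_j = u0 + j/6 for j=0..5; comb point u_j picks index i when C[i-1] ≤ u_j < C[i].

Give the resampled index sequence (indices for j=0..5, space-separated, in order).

C = [2/11, 1/3, 20/33, 2/3, 10/11, 1]
j=0: u_0=31/360 ∈ [0, 2/11) → index 0
j=1: u_1=91/360 ∈ [2/11, 1/3) → index 1
j=2: u_2=151/360 ∈ [1/3, 20/33) → index 2
j=3: u_3=211/360 ∈ [1/3, 20/33) → index 2
j=4: u_4=271/360 ∈ [2/3, 10/11) → index 4
j=5: u_5=331/360 ∈ [10/11, 1) → index 5

0 1 2 2 4 5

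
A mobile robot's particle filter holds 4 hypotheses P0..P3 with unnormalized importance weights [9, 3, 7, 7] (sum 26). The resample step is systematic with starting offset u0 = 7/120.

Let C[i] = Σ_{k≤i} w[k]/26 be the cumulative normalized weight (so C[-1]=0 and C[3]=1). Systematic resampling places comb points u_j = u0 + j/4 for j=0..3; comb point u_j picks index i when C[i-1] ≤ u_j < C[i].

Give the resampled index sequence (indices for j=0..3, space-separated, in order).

C = [9/26, 6/13, 19/26, 1]
j=0: u_0=7/120 ∈ [0, 9/26) → index 0
j=1: u_1=37/120 ∈ [0, 9/26) → index 0
j=2: u_2=67/120 ∈ [6/13, 19/26) → index 2
j=3: u_3=97/120 ∈ [19/26, 1) → index 3

0 0 2 3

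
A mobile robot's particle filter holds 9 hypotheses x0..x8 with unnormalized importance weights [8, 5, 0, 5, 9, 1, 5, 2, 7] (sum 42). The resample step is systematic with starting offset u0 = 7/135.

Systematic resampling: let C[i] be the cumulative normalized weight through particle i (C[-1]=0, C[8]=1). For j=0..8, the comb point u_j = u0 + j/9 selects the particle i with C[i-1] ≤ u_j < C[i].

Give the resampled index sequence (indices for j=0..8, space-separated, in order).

C = [4/21, 13/42, 13/42, 3/7, 9/14, 2/3, 11/14, 5/6, 1]
j=0: u_0=7/135 ∈ [0, 4/21) → index 0
j=1: u_1=22/135 ∈ [0, 4/21) → index 0
j=2: u_2=37/135 ∈ [4/21, 13/42) → index 1
j=3: u_3=52/135 ∈ [13/42, 3/7) → index 3
j=4: u_4=67/135 ∈ [3/7, 9/14) → index 4
j=5: u_5=82/135 ∈ [3/7, 9/14) → index 4
j=6: u_6=97/135 ∈ [2/3, 11/14) → index 6
j=7: u_7=112/135 ∈ [11/14, 5/6) → index 7
j=8: u_8=127/135 ∈ [5/6, 1) → index 8

0 0 1 3 4 4 6 7 8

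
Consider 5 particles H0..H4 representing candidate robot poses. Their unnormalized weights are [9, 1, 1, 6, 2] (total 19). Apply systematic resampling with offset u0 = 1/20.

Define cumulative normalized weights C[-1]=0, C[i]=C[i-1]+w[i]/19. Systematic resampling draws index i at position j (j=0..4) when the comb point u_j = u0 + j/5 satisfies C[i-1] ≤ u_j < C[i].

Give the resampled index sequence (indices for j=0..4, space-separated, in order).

0 0 0 3 3

C = [9/19, 10/19, 11/19, 17/19, 1]
j=0: u_0=1/20 ∈ [0, 9/19) → index 0
j=1: u_1=1/4 ∈ [0, 9/19) → index 0
j=2: u_2=9/20 ∈ [0, 9/19) → index 0
j=3: u_3=13/20 ∈ [11/19, 17/19) → index 3
j=4: u_4=17/20 ∈ [11/19, 17/19) → index 3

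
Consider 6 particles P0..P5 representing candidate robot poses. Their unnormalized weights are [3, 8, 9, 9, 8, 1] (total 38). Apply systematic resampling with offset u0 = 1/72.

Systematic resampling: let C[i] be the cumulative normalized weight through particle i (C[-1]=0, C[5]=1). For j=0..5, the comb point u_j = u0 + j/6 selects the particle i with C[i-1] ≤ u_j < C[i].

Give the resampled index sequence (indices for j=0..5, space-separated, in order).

C = [3/38, 11/38, 10/19, 29/38, 37/38, 1]
j=0: u_0=1/72 ∈ [0, 3/38) → index 0
j=1: u_1=13/72 ∈ [3/38, 11/38) → index 1
j=2: u_2=25/72 ∈ [11/38, 10/19) → index 2
j=3: u_3=37/72 ∈ [11/38, 10/19) → index 2
j=4: u_4=49/72 ∈ [10/19, 29/38) → index 3
j=5: u_5=61/72 ∈ [29/38, 37/38) → index 4

0 1 2 2 3 4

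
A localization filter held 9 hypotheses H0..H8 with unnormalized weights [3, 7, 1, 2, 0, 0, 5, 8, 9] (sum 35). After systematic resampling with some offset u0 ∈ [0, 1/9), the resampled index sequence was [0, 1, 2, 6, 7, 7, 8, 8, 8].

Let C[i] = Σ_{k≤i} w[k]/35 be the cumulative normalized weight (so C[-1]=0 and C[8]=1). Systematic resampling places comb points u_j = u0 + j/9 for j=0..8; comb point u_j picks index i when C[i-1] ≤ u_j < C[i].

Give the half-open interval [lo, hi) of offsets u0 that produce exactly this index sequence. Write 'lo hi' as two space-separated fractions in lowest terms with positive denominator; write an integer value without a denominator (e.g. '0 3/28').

C = [3/35, 2/7, 11/35, 13/35, 13/35, 13/35, 18/35, 26/35, 1]
j=0 picked index 0: u0 ∈ [0, 3/35)
j=1 picked index 1: u0 ∈ [-8/315, 11/63)
j=2 picked index 2: u0 ∈ [4/63, 29/315)
j=3 picked index 6: u0 ∈ [4/105, 19/105)
j=4 picked index 7: u0 ∈ [22/315, 94/315)
j=5 picked index 7: u0 ∈ [-13/315, 59/315)
j=6 picked index 8: u0 ∈ [8/105, 1/3)
j=7 picked index 8: u0 ∈ [-11/315, 2/9)
j=8 picked index 8: u0 ∈ [-46/315, 1/9)
intersection: [8/105, 3/35)

8/105 3/35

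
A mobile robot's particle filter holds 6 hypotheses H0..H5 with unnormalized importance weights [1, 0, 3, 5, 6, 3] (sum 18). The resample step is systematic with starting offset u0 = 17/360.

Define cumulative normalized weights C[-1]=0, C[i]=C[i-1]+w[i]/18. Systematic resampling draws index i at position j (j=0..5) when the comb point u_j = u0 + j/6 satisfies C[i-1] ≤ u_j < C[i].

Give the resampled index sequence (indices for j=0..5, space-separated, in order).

C = [1/18, 1/18, 2/9, 1/2, 5/6, 1]
j=0: u_0=17/360 ∈ [0, 1/18) → index 0
j=1: u_1=77/360 ∈ [1/18, 2/9) → index 2
j=2: u_2=137/360 ∈ [2/9, 1/2) → index 3
j=3: u_3=197/360 ∈ [1/2, 5/6) → index 4
j=4: u_4=257/360 ∈ [1/2, 5/6) → index 4
j=5: u_5=317/360 ∈ [5/6, 1) → index 5

0 2 3 4 4 5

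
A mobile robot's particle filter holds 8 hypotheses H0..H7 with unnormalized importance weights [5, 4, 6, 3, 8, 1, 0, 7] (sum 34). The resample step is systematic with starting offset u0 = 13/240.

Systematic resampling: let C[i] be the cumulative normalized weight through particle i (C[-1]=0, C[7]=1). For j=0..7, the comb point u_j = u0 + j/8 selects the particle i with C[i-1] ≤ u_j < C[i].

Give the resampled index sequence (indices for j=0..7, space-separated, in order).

0 1 2 2 4 4 7 7

C = [5/34, 9/34, 15/34, 9/17, 13/17, 27/34, 27/34, 1]
j=0: u_0=13/240 ∈ [0, 5/34) → index 0
j=1: u_1=43/240 ∈ [5/34, 9/34) → index 1
j=2: u_2=73/240 ∈ [9/34, 15/34) → index 2
j=3: u_3=103/240 ∈ [9/34, 15/34) → index 2
j=4: u_4=133/240 ∈ [9/17, 13/17) → index 4
j=5: u_5=163/240 ∈ [9/17, 13/17) → index 4
j=6: u_6=193/240 ∈ [27/34, 1) → index 7
j=7: u_7=223/240 ∈ [27/34, 1) → index 7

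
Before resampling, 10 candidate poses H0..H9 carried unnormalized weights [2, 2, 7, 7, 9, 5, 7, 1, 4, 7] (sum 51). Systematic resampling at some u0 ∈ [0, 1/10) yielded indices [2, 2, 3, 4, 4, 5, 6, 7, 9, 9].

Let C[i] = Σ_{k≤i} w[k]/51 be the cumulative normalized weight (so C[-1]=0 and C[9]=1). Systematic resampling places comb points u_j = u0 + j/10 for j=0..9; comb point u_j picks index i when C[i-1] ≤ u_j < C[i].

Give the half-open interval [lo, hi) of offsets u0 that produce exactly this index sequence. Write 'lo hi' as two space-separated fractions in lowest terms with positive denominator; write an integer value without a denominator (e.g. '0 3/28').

4/51 43/510

C = [2/51, 4/51, 11/51, 6/17, 9/17, 32/51, 13/17, 40/51, 44/51, 1]
j=0 picked index 2: u0 ∈ [4/51, 11/51)
j=1 picked index 2: u0 ∈ [-11/510, 59/510)
j=2 picked index 3: u0 ∈ [4/255, 13/85)
j=3 picked index 4: u0 ∈ [9/170, 39/170)
j=4 picked index 4: u0 ∈ [-4/85, 11/85)
j=5 picked index 5: u0 ∈ [1/34, 13/102)
j=6 picked index 6: u0 ∈ [7/255, 14/85)
j=7 picked index 7: u0 ∈ [11/170, 43/510)
j=8 picked index 9: u0 ∈ [16/255, 1/5)
j=9 picked index 9: u0 ∈ [-19/510, 1/10)
intersection: [4/51, 43/510)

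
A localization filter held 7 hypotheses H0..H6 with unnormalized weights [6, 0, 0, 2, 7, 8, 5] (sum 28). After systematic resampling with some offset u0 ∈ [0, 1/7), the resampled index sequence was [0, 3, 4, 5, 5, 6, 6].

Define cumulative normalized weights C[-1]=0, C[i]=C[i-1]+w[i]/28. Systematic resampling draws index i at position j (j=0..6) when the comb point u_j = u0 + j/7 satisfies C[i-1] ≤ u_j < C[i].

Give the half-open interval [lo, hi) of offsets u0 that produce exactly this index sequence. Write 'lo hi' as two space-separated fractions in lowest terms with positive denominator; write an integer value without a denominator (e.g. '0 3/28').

3/28 1/7

C = [3/14, 3/14, 3/14, 2/7, 15/28, 23/28, 1]
j=0 picked index 0: u0 ∈ [0, 3/14)
j=1 picked index 3: u0 ∈ [1/14, 1/7)
j=2 picked index 4: u0 ∈ [0, 1/4)
j=3 picked index 5: u0 ∈ [3/28, 11/28)
j=4 picked index 5: u0 ∈ [-1/28, 1/4)
j=5 picked index 6: u0 ∈ [3/28, 2/7)
j=6 picked index 6: u0 ∈ [-1/28, 1/7)
intersection: [3/28, 1/7)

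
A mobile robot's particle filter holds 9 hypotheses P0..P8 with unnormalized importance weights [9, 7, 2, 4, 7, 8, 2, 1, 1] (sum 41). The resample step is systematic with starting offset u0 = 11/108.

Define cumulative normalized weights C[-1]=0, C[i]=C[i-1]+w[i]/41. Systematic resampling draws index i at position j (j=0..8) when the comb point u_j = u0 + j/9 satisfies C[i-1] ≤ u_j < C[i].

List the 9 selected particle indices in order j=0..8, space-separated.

0 0 1 2 4 4 5 5 8

C = [9/41, 16/41, 18/41, 22/41, 29/41, 37/41, 39/41, 40/41, 1]
j=0: u_0=11/108 ∈ [0, 9/41) → index 0
j=1: u_1=23/108 ∈ [0, 9/41) → index 0
j=2: u_2=35/108 ∈ [9/41, 16/41) → index 1
j=3: u_3=47/108 ∈ [16/41, 18/41) → index 2
j=4: u_4=59/108 ∈ [22/41, 29/41) → index 4
j=5: u_5=71/108 ∈ [22/41, 29/41) → index 4
j=6: u_6=83/108 ∈ [29/41, 37/41) → index 5
j=7: u_7=95/108 ∈ [29/41, 37/41) → index 5
j=8: u_8=107/108 ∈ [40/41, 1) → index 8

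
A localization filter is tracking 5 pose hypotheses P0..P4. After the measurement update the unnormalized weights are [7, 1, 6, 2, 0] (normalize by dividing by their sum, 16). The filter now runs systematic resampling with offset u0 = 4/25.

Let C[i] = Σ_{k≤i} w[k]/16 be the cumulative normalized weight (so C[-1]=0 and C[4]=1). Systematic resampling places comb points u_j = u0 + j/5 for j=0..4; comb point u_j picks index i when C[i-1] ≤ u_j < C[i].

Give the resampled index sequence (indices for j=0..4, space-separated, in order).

C = [7/16, 1/2, 7/8, 1, 1]
j=0: u_0=4/25 ∈ [0, 7/16) → index 0
j=1: u_1=9/25 ∈ [0, 7/16) → index 0
j=2: u_2=14/25 ∈ [1/2, 7/8) → index 2
j=3: u_3=19/25 ∈ [1/2, 7/8) → index 2
j=4: u_4=24/25 ∈ [7/8, 1) → index 3

0 0 2 2 3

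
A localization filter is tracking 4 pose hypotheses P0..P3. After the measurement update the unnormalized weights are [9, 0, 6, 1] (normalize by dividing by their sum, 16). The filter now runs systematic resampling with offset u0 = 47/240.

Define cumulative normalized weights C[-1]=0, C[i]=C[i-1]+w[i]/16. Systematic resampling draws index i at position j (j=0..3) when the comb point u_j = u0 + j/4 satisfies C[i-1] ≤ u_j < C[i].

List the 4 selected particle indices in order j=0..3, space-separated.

C = [9/16, 9/16, 15/16, 1]
j=0: u_0=47/240 ∈ [0, 9/16) → index 0
j=1: u_1=107/240 ∈ [0, 9/16) → index 0
j=2: u_2=167/240 ∈ [9/16, 15/16) → index 2
j=3: u_3=227/240 ∈ [15/16, 1) → index 3

0 0 2 3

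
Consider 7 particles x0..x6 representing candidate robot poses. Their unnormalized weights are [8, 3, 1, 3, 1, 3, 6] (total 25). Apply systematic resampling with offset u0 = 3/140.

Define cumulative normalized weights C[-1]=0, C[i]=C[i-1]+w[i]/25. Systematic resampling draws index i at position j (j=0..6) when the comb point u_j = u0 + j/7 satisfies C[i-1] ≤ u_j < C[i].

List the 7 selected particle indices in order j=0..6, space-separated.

0 0 0 2 3 5 6

C = [8/25, 11/25, 12/25, 3/5, 16/25, 19/25, 1]
j=0: u_0=3/140 ∈ [0, 8/25) → index 0
j=1: u_1=23/140 ∈ [0, 8/25) → index 0
j=2: u_2=43/140 ∈ [0, 8/25) → index 0
j=3: u_3=9/20 ∈ [11/25, 12/25) → index 2
j=4: u_4=83/140 ∈ [12/25, 3/5) → index 3
j=5: u_5=103/140 ∈ [16/25, 19/25) → index 5
j=6: u_6=123/140 ∈ [19/25, 1) → index 6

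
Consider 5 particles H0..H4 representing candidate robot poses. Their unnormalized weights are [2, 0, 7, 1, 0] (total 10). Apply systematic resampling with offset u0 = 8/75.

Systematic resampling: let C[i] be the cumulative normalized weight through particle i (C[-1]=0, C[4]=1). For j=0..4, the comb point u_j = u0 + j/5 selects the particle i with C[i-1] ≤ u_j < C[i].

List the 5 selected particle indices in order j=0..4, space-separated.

C = [1/5, 1/5, 9/10, 1, 1]
j=0: u_0=8/75 ∈ [0, 1/5) → index 0
j=1: u_1=23/75 ∈ [1/5, 9/10) → index 2
j=2: u_2=38/75 ∈ [1/5, 9/10) → index 2
j=3: u_3=53/75 ∈ [1/5, 9/10) → index 2
j=4: u_4=68/75 ∈ [9/10, 1) → index 3

0 2 2 2 3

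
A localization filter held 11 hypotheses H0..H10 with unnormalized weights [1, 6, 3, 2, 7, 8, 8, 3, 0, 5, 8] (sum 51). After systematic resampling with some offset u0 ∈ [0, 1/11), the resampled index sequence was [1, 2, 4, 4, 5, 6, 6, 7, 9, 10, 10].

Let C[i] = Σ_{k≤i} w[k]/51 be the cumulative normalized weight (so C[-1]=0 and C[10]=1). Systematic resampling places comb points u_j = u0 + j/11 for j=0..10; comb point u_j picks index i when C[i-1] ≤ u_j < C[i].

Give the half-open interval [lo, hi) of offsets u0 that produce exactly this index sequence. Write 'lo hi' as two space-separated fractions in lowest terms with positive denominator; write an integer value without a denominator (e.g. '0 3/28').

14/187 1/11

C = [1/51, 7/51, 10/51, 4/17, 19/51, 9/17, 35/51, 38/51, 38/51, 43/51, 1]
j=0 picked index 1: u0 ∈ [1/51, 7/51)
j=1 picked index 2: u0 ∈ [26/561, 59/561)
j=2 picked index 4: u0 ∈ [10/187, 107/561)
j=3 picked index 4: u0 ∈ [-7/187, 56/561)
j=4 picked index 5: u0 ∈ [5/561, 31/187)
j=5 picked index 6: u0 ∈ [14/187, 130/561)
j=6 picked index 6: u0 ∈ [-3/187, 79/561)
j=7 picked index 7: u0 ∈ [28/561, 61/561)
j=8 picked index 9: u0 ∈ [10/561, 65/561)
j=9 picked index 10: u0 ∈ [14/561, 2/11)
j=10 picked index 10: u0 ∈ [-37/561, 1/11)
intersection: [14/187, 1/11)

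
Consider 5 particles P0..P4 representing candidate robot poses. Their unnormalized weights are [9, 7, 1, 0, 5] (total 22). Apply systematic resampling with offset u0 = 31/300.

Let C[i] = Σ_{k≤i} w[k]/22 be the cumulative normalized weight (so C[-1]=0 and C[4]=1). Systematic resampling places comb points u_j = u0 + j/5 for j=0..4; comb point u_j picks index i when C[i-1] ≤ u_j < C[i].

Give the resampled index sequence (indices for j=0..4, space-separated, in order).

0 0 1 1 4

C = [9/22, 8/11, 17/22, 17/22, 1]
j=0: u_0=31/300 ∈ [0, 9/22) → index 0
j=1: u_1=91/300 ∈ [0, 9/22) → index 0
j=2: u_2=151/300 ∈ [9/22, 8/11) → index 1
j=3: u_3=211/300 ∈ [9/22, 8/11) → index 1
j=4: u_4=271/300 ∈ [17/22, 1) → index 4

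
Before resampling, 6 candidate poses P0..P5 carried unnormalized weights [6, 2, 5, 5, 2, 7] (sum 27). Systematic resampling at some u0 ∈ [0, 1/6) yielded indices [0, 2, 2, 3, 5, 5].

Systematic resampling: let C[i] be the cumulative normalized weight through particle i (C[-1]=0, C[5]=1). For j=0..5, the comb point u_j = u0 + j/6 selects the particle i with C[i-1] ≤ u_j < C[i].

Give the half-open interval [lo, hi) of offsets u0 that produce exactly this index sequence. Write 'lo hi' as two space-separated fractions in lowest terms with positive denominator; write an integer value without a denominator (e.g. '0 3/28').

C = [2/9, 8/27, 13/27, 2/3, 20/27, 1]
j=0 picked index 0: u0 ∈ [0, 2/9)
j=1 picked index 2: u0 ∈ [7/54, 17/54)
j=2 picked index 2: u0 ∈ [-1/27, 4/27)
j=3 picked index 3: u0 ∈ [-1/54, 1/6)
j=4 picked index 5: u0 ∈ [2/27, 1/3)
j=5 picked index 5: u0 ∈ [-5/54, 1/6)
intersection: [7/54, 4/27)

7/54 4/27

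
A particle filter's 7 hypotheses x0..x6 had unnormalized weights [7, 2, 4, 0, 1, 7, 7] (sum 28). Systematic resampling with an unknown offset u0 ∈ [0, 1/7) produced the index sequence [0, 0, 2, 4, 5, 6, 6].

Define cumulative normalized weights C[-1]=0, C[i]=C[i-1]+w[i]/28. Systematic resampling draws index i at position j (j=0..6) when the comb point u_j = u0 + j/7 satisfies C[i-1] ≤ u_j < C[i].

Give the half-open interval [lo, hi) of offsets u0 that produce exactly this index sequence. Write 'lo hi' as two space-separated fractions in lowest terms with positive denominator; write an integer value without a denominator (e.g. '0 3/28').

1/28 1/14

C = [1/4, 9/28, 13/28, 13/28, 1/2, 3/4, 1]
j=0 picked index 0: u0 ∈ [0, 1/4)
j=1 picked index 0: u0 ∈ [-1/7, 3/28)
j=2 picked index 2: u0 ∈ [1/28, 5/28)
j=3 picked index 4: u0 ∈ [1/28, 1/14)
j=4 picked index 5: u0 ∈ [-1/14, 5/28)
j=5 picked index 6: u0 ∈ [1/28, 2/7)
j=6 picked index 6: u0 ∈ [-3/28, 1/7)
intersection: [1/28, 1/14)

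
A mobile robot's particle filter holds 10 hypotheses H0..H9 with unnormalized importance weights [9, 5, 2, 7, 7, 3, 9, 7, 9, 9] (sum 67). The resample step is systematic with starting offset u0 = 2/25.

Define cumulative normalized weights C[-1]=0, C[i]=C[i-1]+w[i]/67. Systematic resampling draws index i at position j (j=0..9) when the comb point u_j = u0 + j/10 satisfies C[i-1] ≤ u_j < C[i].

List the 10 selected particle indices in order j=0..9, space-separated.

0 1 3 4 5 6 7 8 9 9

C = [9/67, 14/67, 16/67, 23/67, 30/67, 33/67, 42/67, 49/67, 58/67, 1]
j=0: u_0=2/25 ∈ [0, 9/67) → index 0
j=1: u_1=9/50 ∈ [9/67, 14/67) → index 1
j=2: u_2=7/25 ∈ [16/67, 23/67) → index 3
j=3: u_3=19/50 ∈ [23/67, 30/67) → index 4
j=4: u_4=12/25 ∈ [30/67, 33/67) → index 5
j=5: u_5=29/50 ∈ [33/67, 42/67) → index 6
j=6: u_6=17/25 ∈ [42/67, 49/67) → index 7
j=7: u_7=39/50 ∈ [49/67, 58/67) → index 8
j=8: u_8=22/25 ∈ [58/67, 1) → index 9
j=9: u_9=49/50 ∈ [58/67, 1) → index 9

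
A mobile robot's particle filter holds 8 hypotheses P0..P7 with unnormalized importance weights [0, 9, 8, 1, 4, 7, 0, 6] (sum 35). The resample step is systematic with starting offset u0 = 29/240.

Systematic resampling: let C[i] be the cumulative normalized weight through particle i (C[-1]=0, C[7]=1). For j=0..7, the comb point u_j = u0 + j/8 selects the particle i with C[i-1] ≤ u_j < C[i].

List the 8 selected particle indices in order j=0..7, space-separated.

C = [0, 9/35, 17/35, 18/35, 22/35, 29/35, 29/35, 1]
j=0: u_0=29/240 ∈ [0, 9/35) → index 1
j=1: u_1=59/240 ∈ [0, 9/35) → index 1
j=2: u_2=89/240 ∈ [9/35, 17/35) → index 2
j=3: u_3=119/240 ∈ [17/35, 18/35) → index 3
j=4: u_4=149/240 ∈ [18/35, 22/35) → index 4
j=5: u_5=179/240 ∈ [22/35, 29/35) → index 5
j=6: u_6=209/240 ∈ [29/35, 1) → index 7
j=7: u_7=239/240 ∈ [29/35, 1) → index 7

1 1 2 3 4 5 7 7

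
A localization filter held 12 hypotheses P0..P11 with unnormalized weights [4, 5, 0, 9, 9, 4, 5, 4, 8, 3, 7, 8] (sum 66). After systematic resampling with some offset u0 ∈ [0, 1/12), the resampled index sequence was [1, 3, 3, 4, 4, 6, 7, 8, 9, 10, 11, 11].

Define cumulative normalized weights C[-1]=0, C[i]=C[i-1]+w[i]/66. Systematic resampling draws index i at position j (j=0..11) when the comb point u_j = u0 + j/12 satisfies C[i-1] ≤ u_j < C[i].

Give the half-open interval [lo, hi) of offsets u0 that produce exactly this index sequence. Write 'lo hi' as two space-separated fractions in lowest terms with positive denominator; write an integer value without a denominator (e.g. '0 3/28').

C = [2/33, 3/22, 3/22, 3/11, 9/22, 31/66, 6/11, 20/33, 8/11, 17/22, 29/33, 1]
j=0 picked index 1: u0 ∈ [2/33, 3/22)
j=1 picked index 3: u0 ∈ [7/132, 25/132)
j=2 picked index 3: u0 ∈ [-1/33, 7/66)
j=3 picked index 4: u0 ∈ [1/44, 7/44)
j=4 picked index 4: u0 ∈ [-2/33, 5/66)
j=5 picked index 6: u0 ∈ [7/132, 17/132)
j=6 picked index 7: u0 ∈ [1/22, 7/66)
j=7 picked index 8: u0 ∈ [1/44, 19/132)
j=8 picked index 9: u0 ∈ [2/33, 7/66)
j=9 picked index 10: u0 ∈ [1/44, 17/132)
j=10 picked index 11: u0 ∈ [1/22, 1/6)
j=11 picked index 11: u0 ∈ [-5/132, 1/12)
intersection: [2/33, 5/66)

2/33 5/66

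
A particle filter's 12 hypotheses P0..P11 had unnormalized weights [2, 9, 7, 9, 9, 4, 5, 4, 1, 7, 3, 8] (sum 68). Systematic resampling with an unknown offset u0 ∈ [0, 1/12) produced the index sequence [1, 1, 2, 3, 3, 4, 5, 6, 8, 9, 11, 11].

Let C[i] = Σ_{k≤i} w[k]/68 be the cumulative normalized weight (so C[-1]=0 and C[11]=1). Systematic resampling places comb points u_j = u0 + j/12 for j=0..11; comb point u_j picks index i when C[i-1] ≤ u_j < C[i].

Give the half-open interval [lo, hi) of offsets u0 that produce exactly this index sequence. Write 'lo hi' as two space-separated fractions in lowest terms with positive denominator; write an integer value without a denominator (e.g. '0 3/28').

C = [1/34, 11/68, 9/34, 27/68, 9/17, 10/17, 45/68, 49/68, 25/34, 57/68, 15/17, 1]
j=0 picked index 1: u0 ∈ [1/34, 11/68)
j=1 picked index 1: u0 ∈ [-11/204, 4/51)
j=2 picked index 2: u0 ∈ [-1/204, 5/51)
j=3 picked index 3: u0 ∈ [1/68, 5/34)
j=4 picked index 3: u0 ∈ [-7/102, 13/204)
j=5 picked index 4: u0 ∈ [-1/51, 23/204)
j=6 picked index 5: u0 ∈ [1/34, 3/34)
j=7 picked index 6: u0 ∈ [1/204, 4/51)
j=8 picked index 8: u0 ∈ [11/204, 7/102)
j=9 picked index 9: u0 ∈ [-1/68, 3/34)
j=10 picked index 11: u0 ∈ [5/102, 1/6)
j=11 picked index 11: u0 ∈ [-7/204, 1/12)
intersection: [11/204, 13/204)

11/204 13/204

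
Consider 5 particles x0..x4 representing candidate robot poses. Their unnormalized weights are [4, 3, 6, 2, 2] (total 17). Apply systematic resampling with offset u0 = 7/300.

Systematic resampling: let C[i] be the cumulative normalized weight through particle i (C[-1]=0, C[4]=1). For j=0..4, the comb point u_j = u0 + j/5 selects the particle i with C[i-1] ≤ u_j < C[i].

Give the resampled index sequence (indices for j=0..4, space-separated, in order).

C = [4/17, 7/17, 13/17, 15/17, 1]
j=0: u_0=7/300 ∈ [0, 4/17) → index 0
j=1: u_1=67/300 ∈ [0, 4/17) → index 0
j=2: u_2=127/300 ∈ [7/17, 13/17) → index 2
j=3: u_3=187/300 ∈ [7/17, 13/17) → index 2
j=4: u_4=247/300 ∈ [13/17, 15/17) → index 3

0 0 2 2 3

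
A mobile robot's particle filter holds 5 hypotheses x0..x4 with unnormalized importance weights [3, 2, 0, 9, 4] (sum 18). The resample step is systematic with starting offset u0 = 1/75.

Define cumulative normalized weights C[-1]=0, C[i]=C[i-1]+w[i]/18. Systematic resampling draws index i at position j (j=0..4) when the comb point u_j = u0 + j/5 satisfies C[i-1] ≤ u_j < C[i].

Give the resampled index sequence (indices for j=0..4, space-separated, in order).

C = [1/6, 5/18, 5/18, 7/9, 1]
j=0: u_0=1/75 ∈ [0, 1/6) → index 0
j=1: u_1=16/75 ∈ [1/6, 5/18) → index 1
j=2: u_2=31/75 ∈ [5/18, 7/9) → index 3
j=3: u_3=46/75 ∈ [5/18, 7/9) → index 3
j=4: u_4=61/75 ∈ [7/9, 1) → index 4

0 1 3 3 4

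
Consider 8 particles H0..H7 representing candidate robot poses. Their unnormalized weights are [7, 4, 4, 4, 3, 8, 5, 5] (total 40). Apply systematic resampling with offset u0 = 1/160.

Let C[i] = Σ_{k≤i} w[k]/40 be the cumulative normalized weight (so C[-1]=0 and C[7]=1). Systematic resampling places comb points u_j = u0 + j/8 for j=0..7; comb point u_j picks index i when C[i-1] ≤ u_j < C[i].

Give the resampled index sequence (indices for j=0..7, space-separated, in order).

C = [7/40, 11/40, 3/8, 19/40, 11/20, 3/4, 7/8, 1]
j=0: u_0=1/160 ∈ [0, 7/40) → index 0
j=1: u_1=21/160 ∈ [0, 7/40) → index 0
j=2: u_2=41/160 ∈ [7/40, 11/40) → index 1
j=3: u_3=61/160 ∈ [3/8, 19/40) → index 3
j=4: u_4=81/160 ∈ [19/40, 11/20) → index 4
j=5: u_5=101/160 ∈ [11/20, 3/4) → index 5
j=6: u_6=121/160 ∈ [3/4, 7/8) → index 6
j=7: u_7=141/160 ∈ [7/8, 1) → index 7

0 0 1 3 4 5 6 7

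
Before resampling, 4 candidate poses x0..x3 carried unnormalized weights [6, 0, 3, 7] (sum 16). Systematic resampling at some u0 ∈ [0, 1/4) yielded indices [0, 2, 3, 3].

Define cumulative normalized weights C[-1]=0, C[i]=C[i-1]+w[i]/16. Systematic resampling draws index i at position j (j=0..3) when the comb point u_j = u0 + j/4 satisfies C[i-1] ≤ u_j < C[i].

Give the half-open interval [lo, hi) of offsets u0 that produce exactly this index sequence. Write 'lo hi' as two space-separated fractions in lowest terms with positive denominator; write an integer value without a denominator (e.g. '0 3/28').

C = [3/8, 3/8, 9/16, 1]
j=0 picked index 0: u0 ∈ [0, 3/8)
j=1 picked index 2: u0 ∈ [1/8, 5/16)
j=2 picked index 3: u0 ∈ [1/16, 1/2)
j=3 picked index 3: u0 ∈ [-3/16, 1/4)
intersection: [1/8, 1/4)

1/8 1/4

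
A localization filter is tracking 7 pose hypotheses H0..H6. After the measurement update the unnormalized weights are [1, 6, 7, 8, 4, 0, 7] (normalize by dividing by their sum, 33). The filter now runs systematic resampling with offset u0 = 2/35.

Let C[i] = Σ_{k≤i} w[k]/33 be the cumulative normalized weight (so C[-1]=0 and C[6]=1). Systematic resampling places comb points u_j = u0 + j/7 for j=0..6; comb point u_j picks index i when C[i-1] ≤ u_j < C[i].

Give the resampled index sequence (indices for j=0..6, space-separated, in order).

1 1 2 3 3 4 6

C = [1/33, 7/33, 14/33, 2/3, 26/33, 26/33, 1]
j=0: u_0=2/35 ∈ [1/33, 7/33) → index 1
j=1: u_1=1/5 ∈ [1/33, 7/33) → index 1
j=2: u_2=12/35 ∈ [7/33, 14/33) → index 2
j=3: u_3=17/35 ∈ [14/33, 2/3) → index 3
j=4: u_4=22/35 ∈ [14/33, 2/3) → index 3
j=5: u_5=27/35 ∈ [2/3, 26/33) → index 4
j=6: u_6=32/35 ∈ [26/33, 1) → index 6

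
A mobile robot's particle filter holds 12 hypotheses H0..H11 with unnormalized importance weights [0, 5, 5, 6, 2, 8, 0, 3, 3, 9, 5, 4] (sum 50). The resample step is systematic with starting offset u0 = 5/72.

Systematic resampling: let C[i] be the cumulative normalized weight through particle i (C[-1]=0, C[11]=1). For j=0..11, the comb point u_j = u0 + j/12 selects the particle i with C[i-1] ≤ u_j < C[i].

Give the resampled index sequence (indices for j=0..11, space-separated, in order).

1 2 3 3 5 5 7 9 9 9 10 11

C = [0, 1/10, 1/5, 8/25, 9/25, 13/25, 13/25, 29/50, 16/25, 41/50, 23/25, 1]
j=0: u_0=5/72 ∈ [0, 1/10) → index 1
j=1: u_1=11/72 ∈ [1/10, 1/5) → index 2
j=2: u_2=17/72 ∈ [1/5, 8/25) → index 3
j=3: u_3=23/72 ∈ [1/5, 8/25) → index 3
j=4: u_4=29/72 ∈ [9/25, 13/25) → index 5
j=5: u_5=35/72 ∈ [9/25, 13/25) → index 5
j=6: u_6=41/72 ∈ [13/25, 29/50) → index 7
j=7: u_7=47/72 ∈ [16/25, 41/50) → index 9
j=8: u_8=53/72 ∈ [16/25, 41/50) → index 9
j=9: u_9=59/72 ∈ [16/25, 41/50) → index 9
j=10: u_10=65/72 ∈ [41/50, 23/25) → index 10
j=11: u_11=71/72 ∈ [23/25, 1) → index 11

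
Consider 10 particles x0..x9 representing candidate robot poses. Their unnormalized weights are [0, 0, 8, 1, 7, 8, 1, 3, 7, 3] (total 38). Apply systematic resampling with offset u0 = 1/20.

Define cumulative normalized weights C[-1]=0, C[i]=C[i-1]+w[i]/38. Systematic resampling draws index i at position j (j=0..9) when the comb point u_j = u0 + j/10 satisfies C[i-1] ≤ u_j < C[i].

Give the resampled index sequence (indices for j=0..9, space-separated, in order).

2 2 4 4 5 5 6 8 8 9

C = [0, 0, 4/19, 9/38, 8/19, 12/19, 25/38, 14/19, 35/38, 1]
j=0: u_0=1/20 ∈ [0, 4/19) → index 2
j=1: u_1=3/20 ∈ [0, 4/19) → index 2
j=2: u_2=1/4 ∈ [9/38, 8/19) → index 4
j=3: u_3=7/20 ∈ [9/38, 8/19) → index 4
j=4: u_4=9/20 ∈ [8/19, 12/19) → index 5
j=5: u_5=11/20 ∈ [8/19, 12/19) → index 5
j=6: u_6=13/20 ∈ [12/19, 25/38) → index 6
j=7: u_7=3/4 ∈ [14/19, 35/38) → index 8
j=8: u_8=17/20 ∈ [14/19, 35/38) → index 8
j=9: u_9=19/20 ∈ [35/38, 1) → index 9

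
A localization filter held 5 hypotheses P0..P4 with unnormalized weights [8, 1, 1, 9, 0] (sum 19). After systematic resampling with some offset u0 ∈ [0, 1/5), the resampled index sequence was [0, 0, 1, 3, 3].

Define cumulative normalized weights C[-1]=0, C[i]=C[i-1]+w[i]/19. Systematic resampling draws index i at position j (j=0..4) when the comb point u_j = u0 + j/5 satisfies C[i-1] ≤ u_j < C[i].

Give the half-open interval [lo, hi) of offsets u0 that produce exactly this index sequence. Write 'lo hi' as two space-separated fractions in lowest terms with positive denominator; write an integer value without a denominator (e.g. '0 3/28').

C = [8/19, 9/19, 10/19, 1, 1]
j=0 picked index 0: u0 ∈ [0, 8/19)
j=1 picked index 0: u0 ∈ [-1/5, 21/95)
j=2 picked index 1: u0 ∈ [2/95, 7/95)
j=3 picked index 3: u0 ∈ [-7/95, 2/5)
j=4 picked index 3: u0 ∈ [-26/95, 1/5)
intersection: [2/95, 7/95)

2/95 7/95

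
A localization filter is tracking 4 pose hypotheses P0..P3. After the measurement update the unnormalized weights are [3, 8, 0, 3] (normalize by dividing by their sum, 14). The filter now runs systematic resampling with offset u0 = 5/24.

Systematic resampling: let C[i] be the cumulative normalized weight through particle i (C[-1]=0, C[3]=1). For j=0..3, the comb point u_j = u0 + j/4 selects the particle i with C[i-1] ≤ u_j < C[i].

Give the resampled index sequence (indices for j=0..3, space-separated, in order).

C = [3/14, 11/14, 11/14, 1]
j=0: u_0=5/24 ∈ [0, 3/14) → index 0
j=1: u_1=11/24 ∈ [3/14, 11/14) → index 1
j=2: u_2=17/24 ∈ [3/14, 11/14) → index 1
j=3: u_3=23/24 ∈ [11/14, 1) → index 3

0 1 1 3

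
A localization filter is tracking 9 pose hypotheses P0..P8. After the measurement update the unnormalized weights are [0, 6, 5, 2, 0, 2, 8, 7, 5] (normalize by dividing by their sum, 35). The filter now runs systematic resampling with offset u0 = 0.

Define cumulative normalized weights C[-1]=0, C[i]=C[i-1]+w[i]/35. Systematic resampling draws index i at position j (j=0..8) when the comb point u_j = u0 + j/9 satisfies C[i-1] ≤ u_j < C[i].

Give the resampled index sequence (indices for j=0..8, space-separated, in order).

1 1 2 3 6 6 7 7 8

C = [0, 6/35, 11/35, 13/35, 13/35, 3/7, 23/35, 6/7, 1]
j=0: u_0=0 ∈ [0, 6/35) → index 1
j=1: u_1=1/9 ∈ [0, 6/35) → index 1
j=2: u_2=2/9 ∈ [6/35, 11/35) → index 2
j=3: u_3=1/3 ∈ [11/35, 13/35) → index 3
j=4: u_4=4/9 ∈ [3/7, 23/35) → index 6
j=5: u_5=5/9 ∈ [3/7, 23/35) → index 6
j=6: u_6=2/3 ∈ [23/35, 6/7) → index 7
j=7: u_7=7/9 ∈ [23/35, 6/7) → index 7
j=8: u_8=8/9 ∈ [6/7, 1) → index 8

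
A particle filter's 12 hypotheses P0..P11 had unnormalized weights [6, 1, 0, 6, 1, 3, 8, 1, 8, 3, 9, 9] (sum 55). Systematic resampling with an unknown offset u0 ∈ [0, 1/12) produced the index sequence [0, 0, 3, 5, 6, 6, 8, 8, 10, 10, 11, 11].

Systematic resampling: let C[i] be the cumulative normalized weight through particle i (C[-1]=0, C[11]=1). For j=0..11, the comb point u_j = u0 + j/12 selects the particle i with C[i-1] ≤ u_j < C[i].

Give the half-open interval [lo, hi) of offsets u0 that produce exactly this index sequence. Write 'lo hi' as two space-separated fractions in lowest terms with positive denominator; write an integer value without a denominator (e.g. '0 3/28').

C = [6/55, 7/55, 7/55, 13/55, 14/55, 17/55, 5/11, 26/55, 34/55, 37/55, 46/55, 1]
j=0 picked index 0: u0 ∈ [0, 6/55)
j=1 picked index 0: u0 ∈ [-1/12, 17/660)
j=2 picked index 3: u0 ∈ [-13/330, 23/330)
j=3 picked index 5: u0 ∈ [1/220, 13/220)
j=4 picked index 6: u0 ∈ [-4/165, 4/33)
j=5 picked index 6: u0 ∈ [-71/660, 5/132)
j=6 picked index 8: u0 ∈ [-3/110, 13/110)
j=7 picked index 8: u0 ∈ [-73/660, 23/660)
j=8 picked index 10: u0 ∈ [1/165, 28/165)
j=9 picked index 10: u0 ∈ [-17/220, 19/220)
j=10 picked index 11: u0 ∈ [1/330, 1/6)
j=11 picked index 11: u0 ∈ [-53/660, 1/12)
intersection: [1/165, 17/660)

1/165 17/660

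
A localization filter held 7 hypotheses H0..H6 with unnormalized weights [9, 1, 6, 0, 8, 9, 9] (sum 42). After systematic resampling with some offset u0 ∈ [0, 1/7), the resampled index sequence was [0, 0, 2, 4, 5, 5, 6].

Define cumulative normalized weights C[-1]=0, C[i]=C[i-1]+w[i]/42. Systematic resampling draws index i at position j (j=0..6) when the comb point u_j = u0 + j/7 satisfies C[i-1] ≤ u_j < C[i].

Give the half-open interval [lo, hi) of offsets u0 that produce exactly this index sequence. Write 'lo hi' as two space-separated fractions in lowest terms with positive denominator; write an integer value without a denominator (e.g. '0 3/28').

C = [3/14, 5/21, 8/21, 8/21, 4/7, 11/14, 1]
j=0 picked index 0: u0 ∈ [0, 3/14)
j=1 picked index 0: u0 ∈ [-1/7, 1/14)
j=2 picked index 2: u0 ∈ [-1/21, 2/21)
j=3 picked index 4: u0 ∈ [-1/21, 1/7)
j=4 picked index 5: u0 ∈ [0, 3/14)
j=5 picked index 5: u0 ∈ [-1/7, 1/14)
j=6 picked index 6: u0 ∈ [-1/14, 1/7)
intersection: [0, 1/14)

0 1/14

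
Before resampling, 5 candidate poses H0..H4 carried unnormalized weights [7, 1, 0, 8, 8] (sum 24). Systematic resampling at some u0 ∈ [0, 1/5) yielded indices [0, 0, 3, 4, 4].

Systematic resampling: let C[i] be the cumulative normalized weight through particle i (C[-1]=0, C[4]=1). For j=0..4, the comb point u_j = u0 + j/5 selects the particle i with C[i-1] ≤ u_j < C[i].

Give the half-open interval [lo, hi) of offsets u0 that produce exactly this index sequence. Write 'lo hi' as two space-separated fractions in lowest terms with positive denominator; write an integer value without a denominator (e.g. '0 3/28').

1/15 11/120

C = [7/24, 1/3, 1/3, 2/3, 1]
j=0 picked index 0: u0 ∈ [0, 7/24)
j=1 picked index 0: u0 ∈ [-1/5, 11/120)
j=2 picked index 3: u0 ∈ [-1/15, 4/15)
j=3 picked index 4: u0 ∈ [1/15, 2/5)
j=4 picked index 4: u0 ∈ [-2/15, 1/5)
intersection: [1/15, 11/120)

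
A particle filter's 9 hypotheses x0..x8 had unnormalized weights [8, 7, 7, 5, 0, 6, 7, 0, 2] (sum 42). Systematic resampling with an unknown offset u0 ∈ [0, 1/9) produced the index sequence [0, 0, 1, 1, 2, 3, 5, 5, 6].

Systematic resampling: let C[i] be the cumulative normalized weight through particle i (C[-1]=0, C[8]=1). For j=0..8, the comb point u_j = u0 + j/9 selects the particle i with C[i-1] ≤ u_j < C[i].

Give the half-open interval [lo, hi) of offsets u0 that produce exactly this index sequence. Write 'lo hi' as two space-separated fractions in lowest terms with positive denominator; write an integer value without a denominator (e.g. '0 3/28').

C = [4/21, 5/14, 11/21, 9/14, 9/14, 11/14, 20/21, 20/21, 1]
j=0 picked index 0: u0 ∈ [0, 4/21)
j=1 picked index 0: u0 ∈ [-1/9, 5/63)
j=2 picked index 1: u0 ∈ [-2/63, 17/126)
j=3 picked index 1: u0 ∈ [-1/7, 1/42)
j=4 picked index 2: u0 ∈ [-11/126, 5/63)
j=5 picked index 3: u0 ∈ [-2/63, 11/126)
j=6 picked index 5: u0 ∈ [-1/42, 5/42)
j=7 picked index 5: u0 ∈ [-17/126, 1/126)
j=8 picked index 6: u0 ∈ [-13/126, 4/63)
intersection: [0, 1/126)

0 1/126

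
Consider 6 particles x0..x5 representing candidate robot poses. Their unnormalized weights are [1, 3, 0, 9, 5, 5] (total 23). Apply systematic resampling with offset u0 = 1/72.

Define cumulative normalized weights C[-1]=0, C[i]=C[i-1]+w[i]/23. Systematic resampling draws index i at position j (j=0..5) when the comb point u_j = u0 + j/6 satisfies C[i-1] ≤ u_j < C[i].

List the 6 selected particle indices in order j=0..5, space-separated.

C = [1/23, 4/23, 4/23, 13/23, 18/23, 1]
j=0: u_0=1/72 ∈ [0, 1/23) → index 0
j=1: u_1=13/72 ∈ [4/23, 13/23) → index 3
j=2: u_2=25/72 ∈ [4/23, 13/23) → index 3
j=3: u_3=37/72 ∈ [4/23, 13/23) → index 3
j=4: u_4=49/72 ∈ [13/23, 18/23) → index 4
j=5: u_5=61/72 ∈ [18/23, 1) → index 5

0 3 3 3 4 5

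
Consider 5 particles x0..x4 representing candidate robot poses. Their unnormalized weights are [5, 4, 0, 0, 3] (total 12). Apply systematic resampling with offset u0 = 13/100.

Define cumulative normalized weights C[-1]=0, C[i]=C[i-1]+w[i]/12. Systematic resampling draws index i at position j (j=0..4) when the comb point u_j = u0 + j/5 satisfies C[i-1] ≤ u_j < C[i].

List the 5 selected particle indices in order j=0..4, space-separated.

0 0 1 1 4

C = [5/12, 3/4, 3/4, 3/4, 1]
j=0: u_0=13/100 ∈ [0, 5/12) → index 0
j=1: u_1=33/100 ∈ [0, 5/12) → index 0
j=2: u_2=53/100 ∈ [5/12, 3/4) → index 1
j=3: u_3=73/100 ∈ [5/12, 3/4) → index 1
j=4: u_4=93/100 ∈ [3/4, 1) → index 4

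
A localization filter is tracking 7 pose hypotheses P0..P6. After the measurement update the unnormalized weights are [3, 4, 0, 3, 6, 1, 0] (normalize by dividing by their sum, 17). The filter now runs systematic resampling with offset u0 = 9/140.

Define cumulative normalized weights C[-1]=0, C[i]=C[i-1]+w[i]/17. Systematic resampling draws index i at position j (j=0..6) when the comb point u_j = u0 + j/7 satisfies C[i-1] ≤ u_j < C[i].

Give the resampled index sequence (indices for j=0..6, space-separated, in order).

0 1 1 3 4 4 4

C = [3/17, 7/17, 7/17, 10/17, 16/17, 1, 1]
j=0: u_0=9/140 ∈ [0, 3/17) → index 0
j=1: u_1=29/140 ∈ [3/17, 7/17) → index 1
j=2: u_2=7/20 ∈ [3/17, 7/17) → index 1
j=3: u_3=69/140 ∈ [7/17, 10/17) → index 3
j=4: u_4=89/140 ∈ [10/17, 16/17) → index 4
j=5: u_5=109/140 ∈ [10/17, 16/17) → index 4
j=6: u_6=129/140 ∈ [10/17, 16/17) → index 4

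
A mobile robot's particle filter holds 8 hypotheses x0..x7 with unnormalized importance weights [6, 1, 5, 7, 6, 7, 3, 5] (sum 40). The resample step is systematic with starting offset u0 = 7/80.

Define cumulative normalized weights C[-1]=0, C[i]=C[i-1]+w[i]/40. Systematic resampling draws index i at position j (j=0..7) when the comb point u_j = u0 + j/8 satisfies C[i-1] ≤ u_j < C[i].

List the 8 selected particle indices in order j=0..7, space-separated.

0 2 3 3 4 5 6 7

C = [3/20, 7/40, 3/10, 19/40, 5/8, 4/5, 7/8, 1]
j=0: u_0=7/80 ∈ [0, 3/20) → index 0
j=1: u_1=17/80 ∈ [7/40, 3/10) → index 2
j=2: u_2=27/80 ∈ [3/10, 19/40) → index 3
j=3: u_3=37/80 ∈ [3/10, 19/40) → index 3
j=4: u_4=47/80 ∈ [19/40, 5/8) → index 4
j=5: u_5=57/80 ∈ [5/8, 4/5) → index 5
j=6: u_6=67/80 ∈ [4/5, 7/8) → index 6
j=7: u_7=77/80 ∈ [7/8, 1) → index 7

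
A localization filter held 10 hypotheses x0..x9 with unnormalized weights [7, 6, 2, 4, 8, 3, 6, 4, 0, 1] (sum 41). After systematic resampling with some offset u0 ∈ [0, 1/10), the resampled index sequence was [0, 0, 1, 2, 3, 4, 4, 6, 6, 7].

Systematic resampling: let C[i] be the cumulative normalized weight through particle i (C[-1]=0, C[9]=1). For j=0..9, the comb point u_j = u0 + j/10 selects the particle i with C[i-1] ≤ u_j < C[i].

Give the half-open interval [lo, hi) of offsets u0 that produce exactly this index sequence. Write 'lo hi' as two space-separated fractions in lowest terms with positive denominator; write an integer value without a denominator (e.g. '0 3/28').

C = [7/41, 13/41, 15/41, 19/41, 27/41, 30/41, 36/41, 40/41, 40/41, 1]
j=0 picked index 0: u0 ∈ [0, 7/41)
j=1 picked index 0: u0 ∈ [-1/10, 29/410)
j=2 picked index 1: u0 ∈ [-6/205, 24/205)
j=3 picked index 2: u0 ∈ [7/410, 27/410)
j=4 picked index 3: u0 ∈ [-7/205, 13/205)
j=5 picked index 4: u0 ∈ [-3/82, 13/82)
j=6 picked index 4: u0 ∈ [-28/205, 12/205)
j=7 picked index 6: u0 ∈ [13/410, 73/410)
j=8 picked index 6: u0 ∈ [-14/205, 16/205)
j=9 picked index 7: u0 ∈ [-9/410, 31/410)
intersection: [13/410, 12/205)

13/410 12/205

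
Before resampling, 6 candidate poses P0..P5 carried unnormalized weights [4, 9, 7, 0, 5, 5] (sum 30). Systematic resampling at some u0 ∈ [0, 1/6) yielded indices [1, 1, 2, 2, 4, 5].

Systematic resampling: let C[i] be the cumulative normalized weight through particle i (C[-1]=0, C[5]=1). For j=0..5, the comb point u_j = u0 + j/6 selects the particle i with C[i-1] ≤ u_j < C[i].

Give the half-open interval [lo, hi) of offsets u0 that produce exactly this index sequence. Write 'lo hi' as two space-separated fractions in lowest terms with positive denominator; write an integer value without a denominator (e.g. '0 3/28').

C = [2/15, 13/30, 2/3, 2/3, 5/6, 1]
j=0 picked index 1: u0 ∈ [2/15, 13/30)
j=1 picked index 1: u0 ∈ [-1/30, 4/15)
j=2 picked index 2: u0 ∈ [1/10, 1/3)
j=3 picked index 2: u0 ∈ [-1/15, 1/6)
j=4 picked index 4: u0 ∈ [0, 1/6)
j=5 picked index 5: u0 ∈ [0, 1/6)
intersection: [2/15, 1/6)

2/15 1/6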